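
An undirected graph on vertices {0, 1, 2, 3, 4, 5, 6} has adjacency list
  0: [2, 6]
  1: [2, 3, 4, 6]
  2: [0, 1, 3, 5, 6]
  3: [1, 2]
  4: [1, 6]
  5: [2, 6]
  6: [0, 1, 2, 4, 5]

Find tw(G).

2

A width-2 tree decomposition is:
Bags: B1 = {1, 4, 6}  B2 = {1, 2, 6}  B3 = {0, 2, 6}  B4 = {2, 5, 6}  B5 = {1, 2, 3}
Tree: B1–B2, B2–B3, B2–B4, B2–B5
Each bag holds 3 vertices, so the decomposition has width 2, which upper-bounds the treewidth. On the other hand G contains the 3-clique {1, 2, 3}. A clique must lie in a single bag of any decomposition, so no decomposition can have width below 2. Therefore the treewidth is 2.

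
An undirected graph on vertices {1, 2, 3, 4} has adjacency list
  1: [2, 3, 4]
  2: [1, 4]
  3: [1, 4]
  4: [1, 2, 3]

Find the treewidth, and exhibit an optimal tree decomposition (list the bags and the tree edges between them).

Each bag holds 3 vertices, so the decomposition has width 2, which upper-bounds the treewidth. For the lower bound, the 3 vertices {1, 2, 4} are pairwise adjacent, and any tree decomposition puts a clique entirely inside one bag — forcing width ≥ 2. The upper and lower bounds meet at 2, so that is the treewidth.

Treewidth 2.
One such decomposition:
Bags: B1 = {1, 2, 4}  B2 = {1, 3, 4}
Tree: B1–B2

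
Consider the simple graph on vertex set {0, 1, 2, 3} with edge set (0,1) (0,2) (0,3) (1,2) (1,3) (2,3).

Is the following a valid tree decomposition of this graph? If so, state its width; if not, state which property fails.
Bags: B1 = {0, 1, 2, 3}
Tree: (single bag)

Vertex coverage: the bags together contain {0, 1, 2, 3}, the full vertex set. Edge coverage: each edge of G has both endpoints in at least one bag. Running intersection: for every vertex, the bags containing it form a connected subtree. All three properties hold, so this is a valid tree decomposition of width max|bag| − 1 = 3, and hence tw(G) ≤ 3.

Yes; width 3.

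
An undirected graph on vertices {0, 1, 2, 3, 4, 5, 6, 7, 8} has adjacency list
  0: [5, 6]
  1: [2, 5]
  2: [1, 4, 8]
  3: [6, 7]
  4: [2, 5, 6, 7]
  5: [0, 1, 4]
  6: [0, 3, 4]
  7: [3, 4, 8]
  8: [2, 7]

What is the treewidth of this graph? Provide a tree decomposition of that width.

Every bag has size at most 4, so the width is 4 − 1 = 3 and tw(G) ≤ 3. For the lower bound: the 4 vertex sets {3,7,8}, {2}, {4}, {0,1,5,6} are disjoint, each induces a connected subgraph, and every pair is joined by at least one edge of G. Contracting each set to a single vertex therefore yields K_{4} as a minor, and since treewidth is minor-monotone, tw(G) ≥ tw(K_{4}) = 3. The upper and lower bounds meet at 3, so that is the treewidth.

Treewidth 3.
One such decomposition:
Bags: B1 = {2, 3, 7, 8}  B2 = {2, 3, 4, 7}  B3 = {2, 3, 4, 6}  B4 = {1, 2, 4, 6}  B5 = {1, 4, 5, 6}  B6 = {0, 1, 5, 6}
Tree: B1–B2, B2–B3, B3–B4, B4–B5, B5–B6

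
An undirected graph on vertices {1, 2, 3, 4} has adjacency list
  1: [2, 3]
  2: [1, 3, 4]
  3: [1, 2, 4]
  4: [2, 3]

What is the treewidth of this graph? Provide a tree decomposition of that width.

The largest bag has 3 vertices, giving width 2; this decomposition certifies tw(G) ≤ 2. Conversely, {1, 2, 3} is a clique of size 3, and the vertices of any clique must share a bag in every tree decomposition; so some bag has ≥ 3 vertices and tw(G) ≥ 2. Therefore the treewidth is 2.

Treewidth 2.
One optimal decomposition is:
Bags: B1 = {2, 3, 4}  B2 = {1, 2, 3}
Tree: B1–B2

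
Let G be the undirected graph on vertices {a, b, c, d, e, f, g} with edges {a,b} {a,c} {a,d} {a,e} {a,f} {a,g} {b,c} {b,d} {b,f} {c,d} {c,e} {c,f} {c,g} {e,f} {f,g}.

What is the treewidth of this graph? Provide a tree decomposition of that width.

Treewidth 3.
One optimal decomposition is:
Bags: B1 = {a, c, e, f}  B2 = {a, c, f, g}  B3 = {a, b, c, f}  B4 = {a, b, c, d}
Tree: B1–B2, B2–B3, B3–B4

Each bag holds 4 vertices, so the decomposition has width 3, which upper-bounds the treewidth. On the other hand G contains the 4-clique {a, b, c, d}. A clique must lie in a single bag of any decomposition, so no decomposition can have width below 3. Hence tw(G) = 3 exactly.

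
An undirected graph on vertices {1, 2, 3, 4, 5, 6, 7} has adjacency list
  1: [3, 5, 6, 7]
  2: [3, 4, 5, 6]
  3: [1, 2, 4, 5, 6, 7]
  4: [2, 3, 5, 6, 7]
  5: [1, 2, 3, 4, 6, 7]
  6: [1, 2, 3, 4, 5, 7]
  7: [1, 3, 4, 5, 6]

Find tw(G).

A width-4 tree decomposition is:
Bags: B1 = {3, 4, 5, 6, 7}  B2 = {2, 3, 4, 5, 6}  B3 = {1, 3, 5, 6, 7}
Tree: B1–B2, B1–B3
Every bag has size at most 5, so the width is 5 − 1 = 4 and tw(G) ≤ 4. For the lower bound, the 5 vertices {1, 3, 5, 6, 7} are pairwise adjacent, and any tree decomposition puts a clique entirely inside one bag — forcing width ≥ 4. Combining the bounds, tw(G) = 4.

4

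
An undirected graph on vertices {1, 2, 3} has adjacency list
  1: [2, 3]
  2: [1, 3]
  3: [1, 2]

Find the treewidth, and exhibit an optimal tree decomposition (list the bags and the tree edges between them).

With just one bag of size 3, the width is 3 − 1 = 2, so tw(G) ≤ 2. On the other hand G contains the 3-clique {1, 2, 3}. A clique must lie in a single bag of any decomposition, so no decomposition can have width below 2. The upper and lower bounds meet at 2, so that is the treewidth.

Treewidth 2.
Bags: B1 = {1, 2, 3}
Tree: (single bag)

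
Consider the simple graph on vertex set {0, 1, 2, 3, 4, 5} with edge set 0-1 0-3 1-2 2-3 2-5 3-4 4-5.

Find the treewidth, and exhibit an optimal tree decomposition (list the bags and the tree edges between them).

Every bag has size at most 3, so the width is 3 − 1 = 2 and tw(G) ≤ 2. For the lower bound, G contains the cycle 1–0–3–2–1, so G is not a forest; only forests have treewidth ≤ 1, hence tw(G) ≥ 2. Combining the bounds, tw(G) = 2.

Treewidth 2.
One such decomposition:
Bags: B1 = {0, 1, 2}  B2 = {0, 2, 3}  B3 = {2, 3, 5}  B4 = {3, 4, 5}
Tree: B1–B2, B2–B3, B3–B4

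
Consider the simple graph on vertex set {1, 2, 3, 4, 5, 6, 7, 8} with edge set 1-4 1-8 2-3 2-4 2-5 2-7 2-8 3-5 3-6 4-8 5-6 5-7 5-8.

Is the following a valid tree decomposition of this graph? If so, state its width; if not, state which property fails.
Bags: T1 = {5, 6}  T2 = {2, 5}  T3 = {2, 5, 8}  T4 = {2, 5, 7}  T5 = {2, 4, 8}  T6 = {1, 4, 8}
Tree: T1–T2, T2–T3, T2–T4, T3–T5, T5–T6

No — vertex 3 appears in no bag.

A tree decomposition must satisfy three properties: every vertex lies in some bag; for every edge, both endpoints lie together in some bag; and for every vertex, the bags containing it form a connected subtree. Here vertex 3 appears in no bag, so the decomposition is invalid.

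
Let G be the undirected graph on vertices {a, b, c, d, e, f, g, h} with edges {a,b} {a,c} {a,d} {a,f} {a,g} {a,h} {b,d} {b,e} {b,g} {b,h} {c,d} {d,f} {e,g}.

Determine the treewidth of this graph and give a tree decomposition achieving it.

Each bag holds 3 vertices, so the decomposition has width 2, which upper-bounds the treewidth. For the lower bound, the 3 vertices {b, e, g} are pairwise adjacent, and any tree decomposition puts a clique entirely inside one bag — forcing width ≥ 2. Hence tw(G) = 2 exactly.

Treewidth 2.
One optimal decomposition is:
Bags: B1 = {a, b, h}  B2 = {a, b, d}  B3 = {a, c, d}  B4 = {a, b, g}  B5 = {a, d, f}  B6 = {b, e, g}
Tree: B1–B2, B2–B3, B1–B4, B2–B5, B4–B6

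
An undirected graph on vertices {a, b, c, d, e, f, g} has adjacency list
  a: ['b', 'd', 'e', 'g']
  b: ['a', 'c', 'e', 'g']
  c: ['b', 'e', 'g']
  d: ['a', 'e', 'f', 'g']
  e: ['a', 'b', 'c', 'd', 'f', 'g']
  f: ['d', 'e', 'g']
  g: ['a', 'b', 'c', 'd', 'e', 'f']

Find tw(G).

3

A width-3 tree decomposition is:
Bags: B1 = {d, e, f, g}  B2 = {a, d, e, g}  B3 = {a, b, e, g}  B4 = {b, c, e, g}
Tree: B1–B2, B2–B3, B3–B4
Each bag holds 4 vertices, so the decomposition has width 3, which upper-bounds the treewidth. On the other hand G contains the 4-clique {d, e, f, g}. A clique must lie in a single bag of any decomposition, so no decomposition can have width below 3. Therefore the treewidth is 3.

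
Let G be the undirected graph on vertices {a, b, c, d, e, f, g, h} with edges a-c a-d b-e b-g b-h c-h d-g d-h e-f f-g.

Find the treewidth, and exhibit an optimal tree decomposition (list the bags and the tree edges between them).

Treewidth 2.
One such decomposition:
Bags: B1 = {e, f, g}  B2 = {b, e, g}  B3 = {b, d, g}  B4 = {b, d, h}  B5 = {a, d, h}  B6 = {a, c, h}
Tree: B1–B2, B2–B3, B3–B4, B4–B5, B5–B6

Each bag holds 3 vertices, so the decomposition has width 2, which upper-bounds the treewidth. For the lower bound, G contains the cycle f–e–b–g–f, so G is not a forest; only forests have treewidth ≤ 1, hence tw(G) ≥ 2. Combining the bounds, tw(G) = 2.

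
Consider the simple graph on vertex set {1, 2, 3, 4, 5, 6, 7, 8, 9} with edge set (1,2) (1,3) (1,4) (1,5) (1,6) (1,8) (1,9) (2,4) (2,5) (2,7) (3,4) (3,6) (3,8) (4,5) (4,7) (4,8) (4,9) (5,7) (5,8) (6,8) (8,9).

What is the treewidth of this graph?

A width-3 tree decomposition is:
Bags: B1 = {1, 4, 5, 8}  B2 = {1, 2, 4, 5}  B3 = {1, 3, 4, 8}  B4 = {1, 4, 8, 9}  B5 = {2, 4, 5, 7}  B6 = {1, 3, 6, 8}
Tree: B1–B2, B1–B3, B3–B4, B2–B5, B3–B6
The largest bag has 4 vertices, giving width 3; this decomposition certifies tw(G) ≤ 3. On the other hand G contains the 4-clique {1, 4, 8, 9}. A clique must lie in a single bag of any decomposition, so no decomposition can have width below 3. The upper and lower bounds meet at 3, so that is the treewidth.

3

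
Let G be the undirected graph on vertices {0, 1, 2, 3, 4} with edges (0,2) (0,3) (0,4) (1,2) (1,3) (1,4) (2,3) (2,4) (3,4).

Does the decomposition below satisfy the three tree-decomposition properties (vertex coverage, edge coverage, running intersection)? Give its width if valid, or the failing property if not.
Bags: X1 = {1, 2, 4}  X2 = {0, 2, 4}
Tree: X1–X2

A tree decomposition must satisfy three properties: every vertex lies in some bag; for every edge, both endpoints lie together in some bag; and for every vertex, the bags containing it form a connected subtree. Here vertex 3 appears in no bag, so the decomposition is invalid.

No — vertex 3 appears in no bag.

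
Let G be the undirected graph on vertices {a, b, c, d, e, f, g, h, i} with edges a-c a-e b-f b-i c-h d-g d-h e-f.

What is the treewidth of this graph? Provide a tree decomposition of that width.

The largest bag has 2 vertices, giving width 1; this decomposition certifies tw(G) ≤ 1. G has an edge, so its treewidth is at least 1. Therefore the treewidth is 1.

Treewidth 1.
One optimal decomposition is:
Bags: B1 = {b, i}  B2 = {b, f}  B3 = {e, f}  B4 = {a, e}  B5 = {a, c}  B6 = {c, h}  B7 = {d, h}  B8 = {d, g}
Tree: B1–B2, B2–B3, B3–B4, B4–B5, B5–B6, B6–B7, B7–B8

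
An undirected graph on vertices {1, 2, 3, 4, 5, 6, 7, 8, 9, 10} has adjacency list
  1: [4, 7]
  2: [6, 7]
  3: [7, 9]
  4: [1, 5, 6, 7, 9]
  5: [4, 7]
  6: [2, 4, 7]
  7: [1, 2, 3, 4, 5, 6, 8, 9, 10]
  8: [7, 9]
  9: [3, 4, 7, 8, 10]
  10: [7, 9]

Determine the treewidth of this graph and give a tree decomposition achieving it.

Each bag holds 3 vertices, so the decomposition has width 2, which upper-bounds the treewidth. For the lower bound, the 3 vertices {2, 6, 7} are pairwise adjacent, and any tree decomposition puts a clique entirely inside one bag — forcing width ≥ 2. The upper and lower bounds meet at 2, so that is the treewidth.

Treewidth 2.
One optimal decomposition is:
Bags: B1 = {4, 7, 9}  B2 = {3, 7, 9}  B3 = {1, 4, 7}  B4 = {4, 5, 7}  B5 = {7, 8, 9}  B6 = {4, 6, 7}  B7 = {2, 6, 7}  B8 = {7, 9, 10}
Tree: B1–B2, B1–B3, B1–B4, B1–B5, B1–B6, B6–B7, B1–B8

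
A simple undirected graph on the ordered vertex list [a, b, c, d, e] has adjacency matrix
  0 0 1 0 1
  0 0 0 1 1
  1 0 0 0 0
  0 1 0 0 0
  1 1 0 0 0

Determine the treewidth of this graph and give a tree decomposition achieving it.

Treewidth 1.
One such decomposition:
Bags: B1 = {b, d}  B2 = {b, e}  B3 = {a, e}  B4 = {a, c}
Tree: B1–B2, B2–B3, B3–B4

The largest bag has 2 vertices, giving width 1; this decomposition certifies tw(G) ≤ 1. G has an edge, so its treewidth is at least 1. Combining the bounds, tw(G) = 1.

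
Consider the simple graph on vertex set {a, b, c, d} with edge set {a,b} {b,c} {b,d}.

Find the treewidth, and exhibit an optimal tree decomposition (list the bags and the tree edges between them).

The largest bag has 2 vertices, giving width 1; this decomposition certifies tw(G) ≤ 1. Any graph with an edge has treewidth ≥ 1, and G has the edge b–a. The upper and lower bounds meet at 1, so that is the treewidth.

Treewidth 1.
Bags: B1 = {a, b}  B2 = {b, d}  B3 = {b, c}
Tree: B1–B2, B2–B3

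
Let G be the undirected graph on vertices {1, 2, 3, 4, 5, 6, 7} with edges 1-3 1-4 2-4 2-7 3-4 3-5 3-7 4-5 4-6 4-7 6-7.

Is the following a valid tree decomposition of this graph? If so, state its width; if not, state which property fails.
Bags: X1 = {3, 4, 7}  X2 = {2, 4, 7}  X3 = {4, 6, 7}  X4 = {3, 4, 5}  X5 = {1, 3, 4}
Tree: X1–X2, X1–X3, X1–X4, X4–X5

Every vertex of G appears in some bag (union = {1, 2, 3, 4, 5, 6, 7}); every edge is covered by a bag; and for each vertex v the set of bags containing v is connected in the bag tree. The decomposition is therefore valid. The largest bag has 3 vertices, so the width is 2.

Yes; width 2.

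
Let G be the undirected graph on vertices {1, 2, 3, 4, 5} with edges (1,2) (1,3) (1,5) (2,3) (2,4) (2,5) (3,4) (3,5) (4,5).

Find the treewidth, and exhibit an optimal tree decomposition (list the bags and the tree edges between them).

Treewidth 3.
One optimal decomposition is:
Bags: B1 = {2, 3, 4, 5}  B2 = {1, 2, 3, 5}
Tree: B1–B2

Every bag has size at most 4, so the width is 4 − 1 = 3 and tw(G) ≤ 3. For the lower bound, the 4 vertices {1, 2, 3, 5} are pairwise adjacent, and any tree decomposition puts a clique entirely inside one bag — forcing width ≥ 3. Hence tw(G) = 3 exactly.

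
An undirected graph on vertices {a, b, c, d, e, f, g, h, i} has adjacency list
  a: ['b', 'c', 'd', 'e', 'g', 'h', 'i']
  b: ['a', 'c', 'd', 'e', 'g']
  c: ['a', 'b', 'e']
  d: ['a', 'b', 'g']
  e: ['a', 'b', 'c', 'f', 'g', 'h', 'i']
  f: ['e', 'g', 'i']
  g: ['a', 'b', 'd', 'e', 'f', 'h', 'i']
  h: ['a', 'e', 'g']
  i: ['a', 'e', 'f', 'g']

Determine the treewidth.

A width-3 tree decomposition is:
Bags: B1 = {a, e, g, i}  B2 = {e, f, g, i}  B3 = {a, b, e, g}  B4 = {a, b, c, e}  B5 = {a, e, g, h}  B6 = {a, b, d, g}
Tree: B1–B2, B1–B3, B3–B4, B3–B5, B3–B6
Every bag has size at most 4, so the width is 4 − 1 = 3 and tw(G) ≤ 3. For the lower bound, the 4 vertices {a, b, d, g} are pairwise adjacent, and any tree decomposition puts a clique entirely inside one bag — forcing width ≥ 3. Therefore the treewidth is 3.

3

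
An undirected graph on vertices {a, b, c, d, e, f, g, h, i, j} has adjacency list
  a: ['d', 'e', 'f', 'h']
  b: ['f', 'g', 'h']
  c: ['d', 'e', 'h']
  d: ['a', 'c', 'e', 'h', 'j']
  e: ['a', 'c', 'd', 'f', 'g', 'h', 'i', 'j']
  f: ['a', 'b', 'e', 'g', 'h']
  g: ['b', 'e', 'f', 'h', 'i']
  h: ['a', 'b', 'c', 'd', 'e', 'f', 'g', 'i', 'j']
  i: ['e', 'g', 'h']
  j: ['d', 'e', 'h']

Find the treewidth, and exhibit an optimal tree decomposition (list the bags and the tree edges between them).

Each bag holds 4 vertices, so the decomposition has width 3, which upper-bounds the treewidth. Conversely, {d, e, h, j} is a clique of size 4, and the vertices of any clique must share a bag in every tree decomposition; so some bag has ≥ 4 vertices and tw(G) ≥ 3. Combining the bounds, tw(G) = 3.

Treewidth 3.
One optimal decomposition is:
Bags: B1 = {a, d, e, h}  B2 = {a, e, f, h}  B3 = {d, e, h, j}  B4 = {e, f, g, h}  B5 = {b, f, g, h}  B6 = {e, g, h, i}  B7 = {c, d, e, h}
Tree: B1–B2, B1–B3, B2–B4, B4–B5, B4–B6, B1–B7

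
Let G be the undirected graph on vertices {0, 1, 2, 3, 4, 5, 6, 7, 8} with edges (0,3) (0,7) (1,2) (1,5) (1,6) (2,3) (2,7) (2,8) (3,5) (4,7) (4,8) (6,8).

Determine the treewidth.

3

A width-3 tree decomposition is:
Bags: B1 = {0, 3, 4, 7}  B2 = {2, 3, 4, 7}  B3 = {2, 3, 4, 8}  B4 = {2, 3, 5, 8}  B5 = {1, 2, 5, 8}  B6 = {1, 5, 6, 8}
Tree: B1–B2, B2–B3, B3–B4, B4–B5, B5–B6
Every bag has size at most 4, so the width is 4 − 1 = 3 and tw(G) ≤ 3. For the lower bound: the 4 vertex sets {0,4,7}, {3}, {2}, {1,5,6,8} are disjoint, each induces a connected subgraph, and every pair is joined by at least one edge of G. Contracting each set to a single vertex therefore yields K_{4} as a minor, and since treewidth is minor-monotone, tw(G) ≥ tw(K_{4}) = 3. The upper and lower bounds meet at 3, so that is the treewidth.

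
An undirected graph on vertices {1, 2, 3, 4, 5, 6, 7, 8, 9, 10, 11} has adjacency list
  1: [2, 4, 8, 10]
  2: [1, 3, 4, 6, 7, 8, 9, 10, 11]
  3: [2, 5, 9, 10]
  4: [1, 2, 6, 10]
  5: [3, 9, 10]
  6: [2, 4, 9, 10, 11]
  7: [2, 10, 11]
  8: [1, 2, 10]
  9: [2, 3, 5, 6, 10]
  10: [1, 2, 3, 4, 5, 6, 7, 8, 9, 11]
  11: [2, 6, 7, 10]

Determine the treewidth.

A width-3 tree decomposition is:
Bags: B1 = {2, 3, 9, 10}  B2 = {2, 6, 9, 10}  B3 = {2, 6, 10, 11}  B4 = {3, 5, 9, 10}  B5 = {2, 7, 10, 11}  B6 = {2, 4, 6, 10}  B7 = {1, 2, 4, 10}  B8 = {1, 2, 8, 10}
Tree: B1–B2, B2–B3, B1–B4, B3–B5, B3–B6, B6–B7, B7–B8
Each bag holds 4 vertices, so the decomposition has width 3, which upper-bounds the treewidth. Conversely, {1, 2, 8, 10} is a clique of size 4, and the vertices of any clique must share a bag in every tree decomposition; so some bag has ≥ 4 vertices and tw(G) ≥ 3. The upper and lower bounds meet at 3, so that is the treewidth.

3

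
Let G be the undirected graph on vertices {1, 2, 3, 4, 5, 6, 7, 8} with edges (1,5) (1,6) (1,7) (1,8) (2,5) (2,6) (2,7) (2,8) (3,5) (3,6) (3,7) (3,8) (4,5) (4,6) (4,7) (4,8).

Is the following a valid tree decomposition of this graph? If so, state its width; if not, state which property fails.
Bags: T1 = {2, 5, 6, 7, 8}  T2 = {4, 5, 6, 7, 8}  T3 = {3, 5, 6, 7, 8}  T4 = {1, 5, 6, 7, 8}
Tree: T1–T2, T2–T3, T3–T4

Every vertex of G appears in some bag (union = {1, 2, 3, 4, 5, 6, 7, 8}); every edge is covered by a bag; and for each vertex v the set of bags containing v is connected in the bag tree. The decomposition is therefore valid. The largest bag has 5 vertices, so the width is 4.

Yes; width 4.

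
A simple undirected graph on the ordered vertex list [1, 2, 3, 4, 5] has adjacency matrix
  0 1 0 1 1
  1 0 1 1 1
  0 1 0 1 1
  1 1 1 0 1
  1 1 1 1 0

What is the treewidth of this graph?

3

A width-3 tree decomposition is:
Bags: B1 = {1, 2, 4, 5}  B2 = {2, 3, 4, 5}
Tree: B1–B2
Each bag holds 4 vertices, so the decomposition has width 3, which upper-bounds the treewidth. On the other hand G contains the 4-clique {1, 2, 4, 5}. A clique must lie in a single bag of any decomposition, so no decomposition can have width below 3. Therefore the treewidth is 3.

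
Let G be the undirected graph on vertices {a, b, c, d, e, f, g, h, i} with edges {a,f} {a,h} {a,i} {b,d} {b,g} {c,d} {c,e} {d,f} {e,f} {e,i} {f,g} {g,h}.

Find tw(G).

A width-3 tree decomposition is:
Bags: B1 = {b, c, d, g}  B2 = {c, d, f, g}  B3 = {c, e, f, g}  B4 = {e, f, g, h}  B5 = {a, e, f, h}  B6 = {a, e, h, i}
Tree: B1–B2, B2–B3, B3–B4, B4–B5, B5–B6
The largest bag has 4 vertices, giving width 3; this decomposition certifies tw(G) ≤ 3. For the lower bound: the 4 vertex sets {b,c,d}, {g}, {f}, {a,e,h,i} are disjoint, each induces a connected subgraph, and every pair is joined by at least one edge of G. Contracting each set to a single vertex therefore yields K_{4} as a minor, and since treewidth is minor-monotone, tw(G) ≥ tw(K_{4}) = 3. The upper and lower bounds meet at 3, so that is the treewidth.

3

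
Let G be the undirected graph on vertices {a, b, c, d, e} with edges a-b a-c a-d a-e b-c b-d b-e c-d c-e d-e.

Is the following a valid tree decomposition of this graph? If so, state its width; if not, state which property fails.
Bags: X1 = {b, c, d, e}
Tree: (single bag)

A tree decomposition must satisfy three properties: every vertex lies in some bag; for every edge, both endpoints lie together in some bag; and for every vertex, the bags containing it form a connected subtree. Here vertex a appears in no bag, so the decomposition is invalid.

No — vertex a appears in no bag.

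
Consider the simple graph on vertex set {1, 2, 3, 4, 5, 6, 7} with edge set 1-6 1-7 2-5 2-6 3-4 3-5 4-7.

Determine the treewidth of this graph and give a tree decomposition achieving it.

Treewidth 2.
Bags: B1 = {2, 5, 6}  B2 = {1, 5, 6}  B3 = {1, 5, 7}  B4 = {4, 5, 7}  B5 = {3, 4, 5}
Tree: B1–B2, B2–B3, B3–B4, B4–B5

Each bag holds 3 vertices, so the decomposition has width 2, which upper-bounds the treewidth. Since 5–2–6–1–7–4–3–5 is a cycle in G, G is not acyclic. Forests are exactly the graphs of treewidth ≤ 1, so tw(G) ≥ 2. Hence tw(G) = 2 exactly.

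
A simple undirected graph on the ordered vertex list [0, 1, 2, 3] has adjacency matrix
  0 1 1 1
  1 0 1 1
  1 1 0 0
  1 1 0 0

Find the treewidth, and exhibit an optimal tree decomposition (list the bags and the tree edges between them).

Each bag holds 3 vertices, so the decomposition has width 2, which upper-bounds the treewidth. Conversely, {0, 1, 2} is a clique of size 3, and the vertices of any clique must share a bag in every tree decomposition; so some bag has ≥ 3 vertices and tw(G) ≥ 2. Combining the bounds, tw(G) = 2.

Treewidth 2.
One such decomposition:
Bags: B1 = {0, 1, 3}  B2 = {0, 1, 2}
Tree: B1–B2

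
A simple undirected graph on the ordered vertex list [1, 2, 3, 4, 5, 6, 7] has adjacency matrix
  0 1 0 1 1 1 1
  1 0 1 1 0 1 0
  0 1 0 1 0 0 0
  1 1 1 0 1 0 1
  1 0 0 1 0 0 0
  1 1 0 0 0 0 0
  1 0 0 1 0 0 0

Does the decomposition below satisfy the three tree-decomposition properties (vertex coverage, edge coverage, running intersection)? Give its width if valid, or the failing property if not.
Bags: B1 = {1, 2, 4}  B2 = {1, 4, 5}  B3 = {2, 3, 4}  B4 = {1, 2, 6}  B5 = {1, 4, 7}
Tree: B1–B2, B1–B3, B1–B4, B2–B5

Every vertex of G appears in some bag (union = {1, 2, 3, 4, 5, 6, 7}); every edge is covered by a bag; and for each vertex v the set of bags containing v is connected in the bag tree. The decomposition is therefore valid. The largest bag has 3 vertices, so the width is 2.

Yes; width 2.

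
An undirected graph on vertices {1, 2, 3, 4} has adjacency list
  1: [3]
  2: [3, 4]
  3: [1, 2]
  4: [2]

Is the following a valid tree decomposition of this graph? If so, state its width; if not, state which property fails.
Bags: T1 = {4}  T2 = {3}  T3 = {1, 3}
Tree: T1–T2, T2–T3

A tree decomposition must satisfy three properties: every vertex lies in some bag; for every edge, both endpoints lie together in some bag; and for every vertex, the bags containing it form a connected subtree. Here vertex 2 appears in no bag, so the decomposition is invalid.

No — vertex 2 appears in no bag.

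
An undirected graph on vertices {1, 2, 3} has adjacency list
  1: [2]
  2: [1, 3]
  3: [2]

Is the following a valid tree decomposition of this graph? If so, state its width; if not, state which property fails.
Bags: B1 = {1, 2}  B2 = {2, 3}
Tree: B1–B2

Every vertex of G appears in some bag (union = {1, 2, 3}); every edge is covered by a bag; and for each vertex v the set of bags containing v is connected in the bag tree. The decomposition is therefore valid. The largest bag has 2 vertices, so the width is 1.

Yes; width 1.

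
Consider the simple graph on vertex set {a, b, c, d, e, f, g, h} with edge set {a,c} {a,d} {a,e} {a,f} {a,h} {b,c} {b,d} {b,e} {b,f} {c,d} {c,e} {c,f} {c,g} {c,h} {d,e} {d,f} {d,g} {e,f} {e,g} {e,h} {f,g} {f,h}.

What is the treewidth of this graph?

A width-4 tree decomposition is:
Bags: B1 = {b, c, d, e, f}  B2 = {a, c, d, e, f}  B3 = {a, c, e, f, h}  B4 = {c, d, e, f, g}
Tree: B1–B2, B2–B3, B1–B4
Each bag holds 5 vertices, so the decomposition has width 4, which upper-bounds the treewidth. On the other hand G contains the 5-clique {c, d, e, f, g}. A clique must lie in a single bag of any decomposition, so no decomposition can have width below 4. Hence tw(G) = 4 exactly.

4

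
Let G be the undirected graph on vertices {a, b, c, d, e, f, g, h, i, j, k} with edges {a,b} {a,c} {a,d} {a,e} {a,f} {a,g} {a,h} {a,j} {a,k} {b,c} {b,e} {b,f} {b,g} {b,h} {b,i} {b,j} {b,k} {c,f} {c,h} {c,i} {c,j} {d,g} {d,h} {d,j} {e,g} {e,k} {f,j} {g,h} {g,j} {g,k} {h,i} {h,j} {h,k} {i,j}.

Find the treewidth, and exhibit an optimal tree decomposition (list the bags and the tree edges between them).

The largest bag has 5 vertices, giving width 4; this decomposition certifies tw(G) ≤ 4. On the other hand G contains the 5-clique {a, d, g, h, j}. A clique must lie in a single bag of any decomposition, so no decomposition can have width below 4. Combining the bounds, tw(G) = 4.

Treewidth 4.
One optimal decomposition is:
Bags: B1 = {a, b, g, h, j}  B2 = {a, b, c, h, j}  B3 = {a, b, g, h, k}  B4 = {a, b, e, g, k}  B5 = {b, c, h, i, j}  B6 = {a, d, g, h, j}  B7 = {a, b, c, f, j}
Tree: B1–B2, B1–B3, B3–B4, B2–B5, B1–B6, B2–B7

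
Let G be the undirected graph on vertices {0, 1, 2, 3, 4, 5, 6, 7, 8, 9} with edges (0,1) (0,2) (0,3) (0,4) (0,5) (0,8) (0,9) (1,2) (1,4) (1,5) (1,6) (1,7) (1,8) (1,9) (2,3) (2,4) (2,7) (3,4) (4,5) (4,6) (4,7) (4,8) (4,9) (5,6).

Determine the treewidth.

A width-3 tree decomposition is:
Bags: B1 = {1, 4, 5, 6}  B2 = {0, 1, 4, 5}  B3 = {0, 1, 4, 9}  B4 = {0, 1, 2, 4}  B5 = {0, 2, 3, 4}  B6 = {0, 1, 4, 8}  B7 = {1, 2, 4, 7}
Tree: B1–B2, B2–B3, B2–B4, B4–B5, B3–B6, B4–B7
Every bag has size at most 4, so the width is 4 − 1 = 3 and tw(G) ≤ 3. For the lower bound, the 4 vertices {0, 1, 4, 8} are pairwise adjacent, and any tree decomposition puts a clique entirely inside one bag — forcing width ≥ 3. Hence tw(G) = 3 exactly.

3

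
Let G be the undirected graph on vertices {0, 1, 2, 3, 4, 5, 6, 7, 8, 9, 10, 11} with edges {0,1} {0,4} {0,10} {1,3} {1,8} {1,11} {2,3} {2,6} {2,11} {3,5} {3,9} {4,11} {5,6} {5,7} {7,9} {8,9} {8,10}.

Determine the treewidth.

3

A width-3 tree decomposition is:
Bags: B1 = {2, 5, 6, 7}  B2 = {2, 3, 5, 7}  B3 = {2, 3, 7, 9}  B4 = {2, 3, 9, 11}  B5 = {1, 3, 9, 11}  B6 = {1, 8, 9, 11}  B7 = {1, 4, 8, 11}  B8 = {0, 1, 4, 8}  B9 = {0, 4, 8, 10}
Tree: B1–B2, B2–B3, B3–B4, B4–B5, B5–B6, B6–B7, B7–B8, B8–B9
Each bag holds 4 vertices, so the decomposition has width 3, which upper-bounds the treewidth. For the lower bound: the 4 vertex sets {5,6,7}, {2}, {3}, {1,8,9,11} are disjoint, each induces a connected subgraph, and every pair is joined by at least one edge of G. Contracting each set to a single vertex therefore yields K_{4} as a minor, and since treewidth is minor-monotone, tw(G) ≥ tw(K_{4}) = 3. Combining the bounds, tw(G) = 3.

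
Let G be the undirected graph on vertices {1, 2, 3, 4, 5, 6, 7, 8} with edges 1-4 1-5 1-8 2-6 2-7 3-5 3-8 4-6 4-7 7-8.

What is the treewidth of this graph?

2

A width-2 tree decomposition is:
Bags: B1 = {3, 5, 8}  B2 = {1, 5, 8}  B3 = {1, 7, 8}  B4 = {1, 4, 7}  B5 = {2, 4, 7}  B6 = {2, 4, 6}
Tree: B1–B2, B2–B3, B3–B4, B4–B5, B5–B6
Each bag holds 3 vertices, so the decomposition has width 2, which upper-bounds the treewidth. For the lower bound, G contains the cycle 3–5–1–8–3, so G is not a forest; only forests have treewidth ≤ 1, hence tw(G) ≥ 2. Therefore the treewidth is 2.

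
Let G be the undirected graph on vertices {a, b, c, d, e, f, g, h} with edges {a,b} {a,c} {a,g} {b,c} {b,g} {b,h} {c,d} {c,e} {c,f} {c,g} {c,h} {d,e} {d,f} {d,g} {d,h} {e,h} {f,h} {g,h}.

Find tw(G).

A width-3 tree decomposition is:
Bags: B1 = {c, d, g, h}  B2 = {b, c, g, h}  B3 = {a, b, c, g}  B4 = {c, d, f, h}  B5 = {c, d, e, h}
Tree: B1–B2, B2–B3, B1–B4, B1–B5
The largest bag has 4 vertices, giving width 3; this decomposition certifies tw(G) ≤ 3. On the other hand G contains the 4-clique {c, d, g, h}. A clique must lie in a single bag of any decomposition, so no decomposition can have width below 3. Hence tw(G) = 3 exactly.

3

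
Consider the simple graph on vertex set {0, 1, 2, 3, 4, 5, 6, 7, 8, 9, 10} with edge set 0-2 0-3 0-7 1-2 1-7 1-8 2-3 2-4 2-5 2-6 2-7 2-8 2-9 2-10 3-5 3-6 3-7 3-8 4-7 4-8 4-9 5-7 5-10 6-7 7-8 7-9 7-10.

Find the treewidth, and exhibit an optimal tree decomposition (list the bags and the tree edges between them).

The largest bag has 4 vertices, giving width 3; this decomposition certifies tw(G) ≤ 3. Conversely, {1, 2, 7, 8} is a clique of size 4, and the vertices of any clique must share a bag in every tree decomposition; so some bag has ≥ 4 vertices and tw(G) ≥ 3. Hence tw(G) = 3 exactly.

Treewidth 3.
One such decomposition:
Bags: B1 = {2, 3, 5, 7}  B2 = {0, 2, 3, 7}  B3 = {2, 3, 7, 8}  B4 = {1, 2, 7, 8}  B5 = {2, 3, 6, 7}  B6 = {2, 5, 7, 10}  B7 = {2, 4, 7, 8}  B8 = {2, 4, 7, 9}
Tree: B1–B2, B2–B3, B3–B4, B2–B5, B1–B6, B3–B7, B7–B8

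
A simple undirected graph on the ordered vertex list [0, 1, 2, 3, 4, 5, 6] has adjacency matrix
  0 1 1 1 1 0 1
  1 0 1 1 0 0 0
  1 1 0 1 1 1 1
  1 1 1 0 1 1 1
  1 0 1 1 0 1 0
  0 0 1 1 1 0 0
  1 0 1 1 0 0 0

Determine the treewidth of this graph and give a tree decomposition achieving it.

Each bag holds 4 vertices, so the decomposition has width 3, which upper-bounds the treewidth. On the other hand G contains the 4-clique {0, 1, 2, 3}. A clique must lie in a single bag of any decomposition, so no decomposition can have width below 3. Therefore the treewidth is 3.

Treewidth 3.
Bags: B1 = {0, 1, 2, 3}  B2 = {0, 2, 3, 6}  B3 = {0, 2, 3, 4}  B4 = {2, 3, 4, 5}
Tree: B1–B2, B1–B3, B3–B4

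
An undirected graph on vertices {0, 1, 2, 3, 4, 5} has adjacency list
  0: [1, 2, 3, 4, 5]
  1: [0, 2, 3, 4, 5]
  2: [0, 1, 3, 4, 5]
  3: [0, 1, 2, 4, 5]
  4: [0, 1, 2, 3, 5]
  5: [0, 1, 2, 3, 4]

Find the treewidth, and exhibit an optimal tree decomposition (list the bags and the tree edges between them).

Treewidth 5.
Bags: B1 = {0, 1, 2, 3, 4, 5}
Tree: (single bag)

A single bag containing all 6 vertices is trivially a valid decomposition of width 5. On the other hand G contains the 6-clique {0, 1, 2, 3, 4, 5}. A clique must lie in a single bag of any decomposition, so no decomposition can have width below 5. Combining the bounds, tw(G) = 5.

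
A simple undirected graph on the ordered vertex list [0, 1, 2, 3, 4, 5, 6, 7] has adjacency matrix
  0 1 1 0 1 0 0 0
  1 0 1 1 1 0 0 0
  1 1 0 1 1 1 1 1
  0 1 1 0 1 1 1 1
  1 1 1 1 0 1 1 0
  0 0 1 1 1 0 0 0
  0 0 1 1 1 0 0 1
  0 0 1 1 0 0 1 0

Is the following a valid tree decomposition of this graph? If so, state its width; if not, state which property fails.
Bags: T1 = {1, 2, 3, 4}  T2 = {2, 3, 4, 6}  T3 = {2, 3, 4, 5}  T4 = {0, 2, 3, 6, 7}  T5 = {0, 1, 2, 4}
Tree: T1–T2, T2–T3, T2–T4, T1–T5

A tree decomposition must satisfy three properties: every vertex lies in some bag; for every edge, both endpoints lie together in some bag; and for every vertex, the bags containing it form a connected subtree. Here bags containing vertex 0 are not connected in the tree, so the decomposition is invalid.

No — bags containing vertex 0 are not connected in the tree.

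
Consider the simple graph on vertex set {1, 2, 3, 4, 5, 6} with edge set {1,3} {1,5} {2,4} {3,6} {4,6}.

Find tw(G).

1

A width-1 tree decomposition is:
Bags: B1 = {2, 4}  B2 = {4, 6}  B3 = {3, 6}  B4 = {1, 3}  B5 = {1, 5}
Tree: B1–B2, B2–B3, B3–B4, B4–B5
The largest bag has 2 vertices, giving width 1; this decomposition certifies tw(G) ≤ 1. Any graph with an edge has treewidth ≥ 1, and G has the edge 2–4. The upper and lower bounds meet at 1, so that is the treewidth.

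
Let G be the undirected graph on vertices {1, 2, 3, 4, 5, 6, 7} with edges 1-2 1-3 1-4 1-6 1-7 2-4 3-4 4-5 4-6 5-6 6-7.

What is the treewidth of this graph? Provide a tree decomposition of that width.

The largest bag has 3 vertices, giving width 2; this decomposition certifies tw(G) ≤ 2. Conversely, {1, 2, 4} is a clique of size 3, and the vertices of any clique must share a bag in every tree decomposition; so some bag has ≥ 3 vertices and tw(G) ≥ 2. The upper and lower bounds meet at 2, so that is the treewidth.

Treewidth 2.
One optimal decomposition is:
Bags: B1 = {1, 4, 6}  B2 = {1, 3, 4}  B3 = {1, 6, 7}  B4 = {4, 5, 6}  B5 = {1, 2, 4}
Tree: B1–B2, B1–B3, B1–B4, B1–B5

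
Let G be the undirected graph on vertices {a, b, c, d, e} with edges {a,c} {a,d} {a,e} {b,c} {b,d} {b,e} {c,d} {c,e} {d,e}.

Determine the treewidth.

A width-3 tree decomposition is:
Bags: B1 = {b, c, d, e}  B2 = {a, c, d, e}
Tree: B1–B2
Every bag has size at most 4, so the width is 4 − 1 = 3 and tw(G) ≤ 3. Conversely, {a, c, d, e} is a clique of size 4, and the vertices of any clique must share a bag in every tree decomposition; so some bag has ≥ 4 vertices and tw(G) ≥ 3. Hence tw(G) = 3 exactly.

3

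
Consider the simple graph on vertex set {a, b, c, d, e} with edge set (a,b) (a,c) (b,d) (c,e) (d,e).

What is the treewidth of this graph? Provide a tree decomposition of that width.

Every bag has size at most 3, so the width is 3 − 1 = 2 and tw(G) ≤ 2. For the lower bound, G contains the cycle b–a–c–e–d–b, so G is not a forest; only forests have treewidth ≤ 1, hence tw(G) ≥ 2. Combining the bounds, tw(G) = 2.

Treewidth 2.
One such decomposition:
Bags: B1 = {a, b, c}  B2 = {b, c, e}  B3 = {b, d, e}
Tree: B1–B2, B2–B3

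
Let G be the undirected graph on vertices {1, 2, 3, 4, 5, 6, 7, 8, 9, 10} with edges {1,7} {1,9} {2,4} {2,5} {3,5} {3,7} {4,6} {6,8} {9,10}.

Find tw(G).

A width-1 tree decomposition is:
Bags: B1 = {9, 10}  B2 = {1, 9}  B3 = {1, 7}  B4 = {3, 7}  B5 = {3, 5}  B6 = {2, 5}  B7 = {2, 4}  B8 = {4, 6}  B9 = {6, 8}
Tree: B1–B2, B2–B3, B3–B4, B4–B5, B5–B6, B6–B7, B7–B8, B8–B9
Each bag holds 2 vertices, so the decomposition has width 1, which upper-bounds the treewidth. Any graph with an edge has treewidth ≥ 1, and G has the edge 10–9. The upper and lower bounds meet at 1, so that is the treewidth.

1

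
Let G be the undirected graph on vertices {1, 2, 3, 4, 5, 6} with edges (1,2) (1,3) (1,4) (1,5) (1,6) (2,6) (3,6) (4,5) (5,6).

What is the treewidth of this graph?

A width-2 tree decomposition is:
Bags: B1 = {1, 3, 6}  B2 = {1, 5, 6}  B3 = {1, 4, 5}  B4 = {1, 2, 6}
Tree: B1–B2, B2–B3, B2–B4
Each bag holds 3 vertices, so the decomposition has width 2, which upper-bounds the treewidth. Conversely, {1, 4, 5} is a clique of size 3, and the vertices of any clique must share a bag in every tree decomposition; so some bag has ≥ 3 vertices and tw(G) ≥ 2. Combining the bounds, tw(G) = 2.

2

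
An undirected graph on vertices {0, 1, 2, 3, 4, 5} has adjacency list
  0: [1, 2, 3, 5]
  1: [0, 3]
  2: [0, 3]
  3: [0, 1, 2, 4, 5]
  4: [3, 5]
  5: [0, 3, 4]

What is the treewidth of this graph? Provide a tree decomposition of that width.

Every bag has size at most 3, so the width is 3 − 1 = 2 and tw(G) ≤ 2. For the lower bound, the 3 vertices {0, 1, 3} are pairwise adjacent, and any tree decomposition puts a clique entirely inside one bag — forcing width ≥ 2. Combining the bounds, tw(G) = 2.

Treewidth 2.
Bags: B1 = {0, 3, 5}  B2 = {3, 4, 5}  B3 = {0, 2, 3}  B4 = {0, 1, 3}
Tree: B1–B2, B1–B3, B1–B4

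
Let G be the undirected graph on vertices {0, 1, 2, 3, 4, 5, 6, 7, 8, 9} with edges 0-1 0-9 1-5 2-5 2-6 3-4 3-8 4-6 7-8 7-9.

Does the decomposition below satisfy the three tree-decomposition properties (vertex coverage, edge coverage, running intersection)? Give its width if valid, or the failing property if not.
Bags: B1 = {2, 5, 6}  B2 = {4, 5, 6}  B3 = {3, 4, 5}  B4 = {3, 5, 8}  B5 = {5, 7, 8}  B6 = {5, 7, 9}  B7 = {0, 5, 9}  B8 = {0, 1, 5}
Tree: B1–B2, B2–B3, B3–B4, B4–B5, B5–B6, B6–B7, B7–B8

Yes; width 2.

Every vertex of G appears in some bag (union = {0, 1, 2, 3, 4, 5, 6, 7, 8, 9}); every edge is covered by a bag; and for each vertex v the set of bags containing v is connected in the bag tree. The decomposition is therefore valid. The largest bag has 3 vertices, so the width is 2.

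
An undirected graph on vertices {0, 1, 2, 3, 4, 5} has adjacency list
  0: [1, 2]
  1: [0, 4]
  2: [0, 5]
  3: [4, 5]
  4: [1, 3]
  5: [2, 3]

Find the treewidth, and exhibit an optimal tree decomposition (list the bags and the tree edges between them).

Treewidth 2.
Bags: B1 = {2, 3, 5}  B2 = {2, 3, 4}  B3 = {1, 2, 4}  B4 = {0, 1, 2}
Tree: B1–B2, B2–B3, B3–B4

The largest bag has 3 vertices, giving width 2; this decomposition certifies tw(G) ≤ 2. The edges 2–5–3–4–1–0–2 form a cycle, so G is not a tree and its treewidth is at least 2. Hence tw(G) = 2 exactly.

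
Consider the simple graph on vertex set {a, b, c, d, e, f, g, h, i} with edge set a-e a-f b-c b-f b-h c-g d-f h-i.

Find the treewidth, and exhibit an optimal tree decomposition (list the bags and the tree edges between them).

Treewidth 1.
Bags: B1 = {a, e}  B2 = {a, f}  B3 = {b, f}  B4 = {b, h}  B5 = {b, c}  B6 = {d, f}  B7 = {h, i}  B8 = {c, g}
Tree: B1–B2, B2–B3, B3–B4, B3–B5, B2–B6, B4–B7, B5–B8

Each bag holds 2 vertices, so the decomposition has width 1, which upper-bounds the treewidth. Any graph with an edge has treewidth ≥ 1, and G has the edge e–a. Hence tw(G) = 1 exactly.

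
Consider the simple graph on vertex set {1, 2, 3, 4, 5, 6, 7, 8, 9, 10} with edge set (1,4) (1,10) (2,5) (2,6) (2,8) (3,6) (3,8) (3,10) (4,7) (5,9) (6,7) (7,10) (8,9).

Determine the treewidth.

A width-2 tree decomposition is:
Bags: B1 = {2, 5, 9}  B2 = {2, 8, 9}  B3 = {2, 6, 8}  B4 = {3, 6, 8}  B5 = {3, 6, 7}  B6 = {3, 7, 10}  B7 = {4, 7, 10}  B8 = {1, 4, 10}
Tree: B1–B2, B2–B3, B3–B4, B4–B5, B5–B6, B6–B7, B7–B8
Every bag has size at most 3, so the width is 3 − 1 = 2 and tw(G) ≤ 2. Since 5–9–8–2–5 is a cycle in G, G is not acyclic. Forests are exactly the graphs of treewidth ≤ 1, so tw(G) ≥ 2. Hence tw(G) = 2 exactly.

2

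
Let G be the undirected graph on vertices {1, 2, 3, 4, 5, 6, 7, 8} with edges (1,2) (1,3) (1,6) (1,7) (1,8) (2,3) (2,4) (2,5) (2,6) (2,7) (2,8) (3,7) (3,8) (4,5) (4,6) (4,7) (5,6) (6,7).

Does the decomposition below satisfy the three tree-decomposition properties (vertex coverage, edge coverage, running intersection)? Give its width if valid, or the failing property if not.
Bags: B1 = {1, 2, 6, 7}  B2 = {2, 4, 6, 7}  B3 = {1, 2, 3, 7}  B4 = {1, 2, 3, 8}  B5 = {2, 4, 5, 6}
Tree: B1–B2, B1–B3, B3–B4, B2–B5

Checking the three conditions: (i) the bags cover all of {1, 2, 3, 4, 5, 6, 7, 8}; (ii) for each edge, some bag contains both endpoints; (iii) the bags containing any fixed vertex form a subtree. All hold, so the decomposition is valid with width 4 − 1 = 3.

Yes; width 3.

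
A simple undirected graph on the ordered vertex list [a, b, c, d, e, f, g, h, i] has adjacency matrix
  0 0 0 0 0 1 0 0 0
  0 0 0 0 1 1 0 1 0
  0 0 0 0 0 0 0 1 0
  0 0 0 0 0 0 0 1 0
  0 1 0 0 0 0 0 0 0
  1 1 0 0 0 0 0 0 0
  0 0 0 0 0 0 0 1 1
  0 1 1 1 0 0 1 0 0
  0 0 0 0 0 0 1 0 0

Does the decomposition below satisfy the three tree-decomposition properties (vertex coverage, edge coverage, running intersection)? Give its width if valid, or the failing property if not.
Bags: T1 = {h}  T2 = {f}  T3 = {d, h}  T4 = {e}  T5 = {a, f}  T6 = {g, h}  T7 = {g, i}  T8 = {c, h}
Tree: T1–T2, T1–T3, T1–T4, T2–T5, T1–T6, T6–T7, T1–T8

No — vertex b appears in no bag.

A tree decomposition must satisfy three properties: every vertex lies in some bag; for every edge, both endpoints lie together in some bag; and for every vertex, the bags containing it form a connected subtree. Here vertex b appears in no bag, so the decomposition is invalid.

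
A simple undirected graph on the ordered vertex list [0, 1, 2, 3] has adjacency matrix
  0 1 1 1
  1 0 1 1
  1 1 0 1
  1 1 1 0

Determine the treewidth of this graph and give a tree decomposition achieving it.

With just one bag of size 4, the width is 4 − 1 = 3, so tw(G) ≤ 3. For the lower bound, the 4 vertices {0, 1, 2, 3} are pairwise adjacent, and any tree decomposition puts a clique entirely inside one bag — forcing width ≥ 3. The upper and lower bounds meet at 3, so that is the treewidth.

Treewidth 3.
One such decomposition:
Bags: B1 = {0, 1, 2, 3}
Tree: (single bag)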